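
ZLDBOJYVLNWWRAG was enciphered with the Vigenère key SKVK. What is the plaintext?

HBIRWZDLTDBMZQL

Repeat the key across the ciphertext: SKVKSKVKSKVKSKV
Z(25)−S(18): 7 → H
L(11)−K(10): 1 → B
D(3)−V(21): -18≡8 → I
B(1)−K(10): -9≡17 → R
O(14)−S(18): -4≡22 → W
J(9)−K(10): -1≡25 → Z
Y(24)−V(21): 3 → D
V(21)−K(10): 11 → L
L(11)−S(18): -7≡19 → T
N(13)−K(10): 3 → D
W(22)−V(21): 1 → B
W(22)−K(10): 12 → M
R(17)−S(18): -1≡25 → Z
A(0)−K(10): -10≡16 → Q
G(6)−V(21): -15≡11 → L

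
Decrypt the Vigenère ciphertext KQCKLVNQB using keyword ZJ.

Repeat the key across the ciphertext: ZJZJZJZJZ
K(10)−Z(25): -15≡11 → L
Q(16)−J(9): 7 → H
C(2)−Z(25): -23≡3 → D
K(10)−J(9): 1 → B
L(11)−Z(25): -14≡12 → M
V(21)−J(9): 12 → M
N(13)−Z(25): -12≡14 → O
Q(16)−J(9): 7 → H
B(1)−Z(25): -24≡2 → C

LHDBMMOHC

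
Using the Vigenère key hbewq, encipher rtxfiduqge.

Repeat the key across the message: hbewqhbewq
r(17)+h(7): 24 → y
t(19)+b(1): 20 → u
x(23)+e(4): 27≡1 → b
f(5)+w(22): 27≡1 → b
i(8)+q(16): 24 → y
d(3)+h(7): 10 → k
u(20)+b(1): 21 → v
q(16)+e(4): 20 → u
g(6)+w(22): 28≡2 → c
e(4)+q(16): 20 → u

yubbykvucu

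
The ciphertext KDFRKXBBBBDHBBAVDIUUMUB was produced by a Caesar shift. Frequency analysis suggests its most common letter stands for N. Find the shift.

14

The most frequent ciphertext letter is B (appears 7 times).
B is position 1; N is position 13.
Shift = -12≡14.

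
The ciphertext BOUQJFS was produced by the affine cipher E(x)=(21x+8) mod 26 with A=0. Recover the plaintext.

The inverse of 21 mod 26 is 5, since 21·5=105≡1. Apply D(y)=5·(y−8) mod 26:
B(1): 5·(1−8)=-35≡17 → R
O(14): 5·(14−8)=30≡4 → E
U(20): 5·(20−8)=60≡8 → I
Q(16): 5·(16−8)=40≡14 → O
J(9): 5·(9−8)=5 → F
F(5): 5·(5−8)=-15≡11 → L
S(18): 5·(18−8)=50≡24 → Y

REIOFLY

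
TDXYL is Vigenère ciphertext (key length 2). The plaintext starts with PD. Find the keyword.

Subtract each crib letter from the matching ciphertext letter (mod 26):
T(19)−P(15)=4 → E
D(3)−D(3)=0 → A

EA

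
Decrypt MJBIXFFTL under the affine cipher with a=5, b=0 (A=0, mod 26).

SHVMPBBJX

The inverse of 5 mod 26 is 21, since 5·21=105≡1. Apply D(y)=21·(y−0) mod 26:
M(12): 21·(12−0)=252≡18 → S
J(9): 21·(9−0)=189≡7 → H
B(1): 21·(1−0)=21 → V
I(8): 21·(8−0)=168≡12 → M
X(23): 21·(23−0)=483≡15 → P
F(5): 21·(5−0)=105≡1 → B
F(5): 21·(5−0)=105≡1 → B
T(19): 21·(19−0)=399≡9 → J
L(11): 21·(11−0)=231≡23 → X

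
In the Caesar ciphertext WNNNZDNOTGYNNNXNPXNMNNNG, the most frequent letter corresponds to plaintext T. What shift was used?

The most frequent ciphertext letter is N (appears 12 times).
N is position 13; T is position 19.
Shift = -6≡20.

20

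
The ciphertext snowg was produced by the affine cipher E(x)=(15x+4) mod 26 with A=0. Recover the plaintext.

The inverse of 15 mod 26 is 7, since 15·7=105≡1. Apply D(y)=7·(y−4) mod 26:
s(18): 7·(18−4)=98≡20 → u
n(13): 7·(13−4)=63≡11 → l
o(14): 7·(14−4)=70≡18 → s
w(22): 7·(22−4)=126≡22 → w
g(6): 7·(6−4)=14 → o

ulswo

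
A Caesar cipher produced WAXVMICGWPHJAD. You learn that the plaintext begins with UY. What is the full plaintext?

UYVTKGAEUNFHYB

From the crib: W(22)−U(20)=2, so the shift is 2.
Subtract 2 from each ciphertext letter:
W(22): 22−2=20 → U
A(0): 0−2=-2≡24 → Y
X(23): 23−2=21 → V
V(21): 21−2=19 → T
M(12): 12−2=10 → K
I(8): 8−2=6 → G
C(2): 2−2=0 → A
G(6): 6−2=4 → E
W(22): 22−2=20 → U
P(15): 15−2=13 → N
H(7): 7−2=5 → F
J(9): 9−2=7 → H
A(0): 0−2=-2≡24 → Y
D(3): 3−2=1 → B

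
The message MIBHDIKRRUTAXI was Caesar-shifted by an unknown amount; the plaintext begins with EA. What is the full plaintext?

From the crib: M(12)−E(4)=8, so the shift is 8.
Subtract 8 from each ciphertext letter:
M(12): 12−8=4 → E
I(8): 8−8=0 → A
B(1): 1−8=-7≡19 → T
H(7): 7−8=-1≡25 → Z
D(3): 3−8=-5≡21 → V
I(8): 8−8=0 → A
K(10): 10−8=2 → C
R(17): 17−8=9 → J
R(17): 17−8=9 → J
U(20): 20−8=12 → M
T(19): 19−8=11 → L
A(0): 0−8=-8≡18 → S
X(23): 23−8=15 → P
I(8): 8−8=0 → A

EATZVACJJMLSPA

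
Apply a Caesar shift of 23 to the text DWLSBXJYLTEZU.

ATIPYUGVIQBWR

D(3): 3+23=26≡0 → A
W(22): 22+23=45≡19 → T
L(11): 11+23=34≡8 → I
S(18): 18+23=41≡15 → P
B(1): 1+23=24 → Y
X(23): 23+23=46≡20 → U
J(9): 9+23=32≡6 → G
Y(24): 24+23=47≡21 → V
L(11): 11+23=34≡8 → I
T(19): 19+23=42≡16 → Q
E(4): 4+23=27≡1 → B
Z(25): 25+23=48≡22 → W
U(20): 20+23=43≡17 → R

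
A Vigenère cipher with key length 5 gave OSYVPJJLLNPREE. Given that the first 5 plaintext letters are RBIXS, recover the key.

Subtract each crib letter from the matching ciphertext letter (mod 26):
O(14)−R(17)=-3≡23 → X
S(18)−B(1)=17 → R
Y(24)−I(8)=16 → Q
V(21)−X(23)=-2≡24 → Y
P(15)−S(18)=-3≡23 → X

XRQYX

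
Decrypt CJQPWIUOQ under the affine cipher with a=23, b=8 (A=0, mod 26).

CRGPEAWYG

The inverse of 23 mod 26 is 17, since 23·17=391≡1. Apply D(y)=17·(y−8) mod 26:
C(2): 17·(2−8)=-102≡2 → C
J(9): 17·(9−8)=17 → R
Q(16): 17·(16−8)=136≡6 → G
P(15): 17·(15−8)=119≡15 → P
W(22): 17·(22−8)=238≡4 → E
I(8): 17·(8−8)=0 → A
U(20): 17·(20−8)=204≡22 → W
O(14): 17·(14−8)=102≡24 → Y
Q(16): 17·(16−8)=136≡6 → G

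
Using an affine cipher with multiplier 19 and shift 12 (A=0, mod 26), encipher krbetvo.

k(10): 19·10+12=202≡20 → u
r(17): 19·17+12=335≡23 → x
b(1): 19·1+12=31≡5 → f
e(4): 19·4+12=88≡10 → k
t(19): 19·19+12=373≡9 → j
v(21): 19·21+12=411≡21 → v
o(14): 19·14+12=278≡18 → s

uxfkjvs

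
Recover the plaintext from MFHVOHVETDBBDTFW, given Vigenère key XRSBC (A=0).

Repeat the key across the ciphertext: XRSBCXRSBCXRSBCX
M(12)−X(23): -11≡15 → P
F(5)−R(17): -12≡14 → O
H(7)−S(18): -11≡15 → P
V(21)−B(1): 20 → U
O(14)−C(2): 12 → M
H(7)−X(23): -16≡10 → K
V(21)−R(17): 4 → E
E(4)−S(18): -14≡12 → M
T(19)−B(1): 18 → S
D(3)−C(2): 1 → B
B(1)−X(23): -22≡4 → E
B(1)−R(17): -16≡10 → K
D(3)−S(18): -15≡11 → L
T(19)−B(1): 18 → S
F(5)−C(2): 3 → D
W(22)−X(23): -1≡25 → Z

POPUMKEMSBEKLSDZ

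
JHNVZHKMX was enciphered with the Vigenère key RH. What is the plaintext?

SAWOIATFG

Repeat the key across the ciphertext: RHRHRHRHR
J(9)−R(17): -8≡18 → S
H(7)−H(7): 0 → A
N(13)−R(17): -4≡22 → W
V(21)−H(7): 14 → O
Z(25)−R(17): 8 → I
H(7)−H(7): 0 → A
K(10)−R(17): -7≡19 → T
M(12)−H(7): 5 → F
X(23)−R(17): 6 → G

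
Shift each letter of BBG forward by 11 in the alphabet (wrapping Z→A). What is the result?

MMR

B(1): 1+11=12 → M
B(1): 1+11=12 → M
G(6): 6+11=17 → R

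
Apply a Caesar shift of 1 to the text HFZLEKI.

IGAMFLJ

H(7): 7+1=8 → I
F(5): 5+1=6 → G
Z(25): 25+1=26≡0 → A
L(11): 11+1=12 → M
E(4): 4+1=5 → F
K(10): 10+1=11 → L
I(8): 8+1=9 → J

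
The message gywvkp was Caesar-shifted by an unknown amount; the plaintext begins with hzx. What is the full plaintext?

hzxwlq

From the crib: g(6)−h(7)=-1≡25, so the shift is 25.
Subtract 25 from each ciphertext letter:
g(6): 6−25=-19≡7 → h
y(24): 24−25=-1≡25 → z
w(22): 22−25=-3≡23 → x
v(21): 21−25=-4≡22 → w
k(10): 10−25=-15≡11 → l
p(15): 15−25=-10≡16 → q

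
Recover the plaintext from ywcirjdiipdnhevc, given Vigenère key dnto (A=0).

vjjuowkufckzerco

Repeat the key across the ciphertext: dntodntodntodnto
y(24)−d(3): 21 → v
w(22)−n(13): 9 → j
c(2)−t(19): -17≡9 → j
i(8)−o(14): -6≡20 → u
r(17)−d(3): 14 → o
j(9)−n(13): -4≡22 → w
d(3)−t(19): -16≡10 → k
i(8)−o(14): -6≡20 → u
i(8)−d(3): 5 → f
p(15)−n(13): 2 → c
d(3)−t(19): -16≡10 → k
n(13)−o(14): -1≡25 → z
h(7)−d(3): 4 → e
e(4)−n(13): -9≡17 → r
v(21)−t(19): 2 → c
c(2)−o(14): -12≡14 → o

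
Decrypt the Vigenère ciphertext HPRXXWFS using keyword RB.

QOAWGVOR

Repeat the key across the ciphertext: RBRBRBRB
H(7)−R(17): -10≡16 → Q
P(15)−B(1): 14 → O
R(17)−R(17): 0 → A
X(23)−B(1): 22 → W
X(23)−R(17): 6 → G
W(22)−B(1): 21 → V
F(5)−R(17): -12≡14 → O
S(18)−B(1): 17 → R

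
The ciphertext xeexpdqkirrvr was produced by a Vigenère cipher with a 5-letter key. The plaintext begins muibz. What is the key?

lkwwq

Subtract each crib letter from the matching ciphertext letter (mod 26):
x(23)−m(12)=11 → l
e(4)−u(20)=-16≡10 → k
e(4)−i(8)=-4≡22 → w
x(23)−b(1)=22 → w
p(15)−z(25)=-10≡16 → q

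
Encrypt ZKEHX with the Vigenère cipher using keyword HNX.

Repeat the key across the message: HNXHN
Z(25)+H(7): 32≡6 → G
K(10)+N(13): 23 → X
E(4)+X(23): 27≡1 → B
H(7)+H(7): 14 → O
X(23)+N(13): 36≡10 → K

GXBOK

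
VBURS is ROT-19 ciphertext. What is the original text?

V(21): 21−19=2 → C
B(1): 1−19=-18≡8 → I
U(20): 20−19=1 → B
R(17): 17−19=-2≡24 → Y
S(18): 18−19=-1≡25 → Z

CIBYZ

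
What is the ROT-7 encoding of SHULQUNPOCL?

ZOBSXBUWVJS

S(18): 18+7=25 → Z
H(7): 7+7=14 → O
U(20): 20+7=27≡1 → B
L(11): 11+7=18 → S
Q(16): 16+7=23 → X
U(20): 20+7=27≡1 → B
N(13): 13+7=20 → U
P(15): 15+7=22 → W
O(14): 14+7=21 → V
C(2): 2+7=9 → J
L(11): 11+7=18 → S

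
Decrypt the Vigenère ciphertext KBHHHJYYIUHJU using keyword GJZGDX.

ESIBEMSPJOEMO

Repeat the key across the ciphertext: GJZGDXGJZGDXG
K(10)−G(6): 4 → E
B(1)−J(9): -8≡18 → S
H(7)−Z(25): -18≡8 → I
H(7)−G(6): 1 → B
H(7)−D(3): 4 → E
J(9)−X(23): -14≡12 → M
Y(24)−G(6): 18 → S
Y(24)−J(9): 15 → P
I(8)−Z(25): -17≡9 → J
U(20)−G(6): 14 → O
H(7)−D(3): 4 → E
J(9)−X(23): -14≡12 → M
U(20)−G(6): 14 → O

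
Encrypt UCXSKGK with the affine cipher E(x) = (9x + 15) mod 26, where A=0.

NHOVBRB

U(20): 9·20+15=195≡13 → N
C(2): 9·2+15=33≡7 → H
X(23): 9·23+15=222≡14 → O
S(18): 9·18+15=177≡21 → V
K(10): 9·10+15=105≡1 → B
G(6): 9·6+15=69≡17 → R
K(10): 9·10+15=105≡1 → B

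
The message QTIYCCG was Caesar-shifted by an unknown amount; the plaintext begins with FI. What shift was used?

From the crib: Q(16)−F(5)=11, so the shift is 11.

11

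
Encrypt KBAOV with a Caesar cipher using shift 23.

K(10): 10+23=33≡7 → H
B(1): 1+23=24 → Y
A(0): 0+23=23 → X
O(14): 14+23=37≡11 → L
V(21): 21+23=44≡18 → S

HYXLS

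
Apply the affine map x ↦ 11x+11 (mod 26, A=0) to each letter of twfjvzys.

mtogiapb

t(19): 11·19+11=220≡12 → m
w(22): 11·22+11=253≡19 → t
f(5): 11·5+11=66≡14 → o
j(9): 11·9+11=110≡6 → g
v(21): 11·21+11=242≡8 → i
z(25): 11·25+11=286≡0 → a
y(24): 11·24+11=275≡15 → p
s(18): 11·18+11=209≡1 → b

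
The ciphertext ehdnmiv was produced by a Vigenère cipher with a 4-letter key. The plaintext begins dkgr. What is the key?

Subtract each crib letter from the matching ciphertext letter (mod 26):
e(4)−d(3)=1 → b
h(7)−k(10)=-3≡23 → x
d(3)−g(6)=-3≡23 → x
n(13)−r(17)=-4≡22 → w

bxxw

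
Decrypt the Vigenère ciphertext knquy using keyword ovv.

wsvgd

Repeat the key across the ciphertext: ovvov
k(10)−o(14): -4≡22 → w
n(13)−v(21): -8≡18 → s
q(16)−v(21): -5≡21 → v
u(20)−o(14): 6 → g
y(24)−v(21): 3 → d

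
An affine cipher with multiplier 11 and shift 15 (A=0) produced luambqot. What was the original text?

The inverse of 11 mod 26 is 19, since 11·19=209≡1. Apply D(y)=19·(y−15) mod 26:
l(11): 19·(11−15)=-76≡2 → c
u(20): 19·(20−15)=95≡17 → r
a(0): 19·(0−15)=-285≡1 → b
m(12): 19·(12−15)=-57≡21 → v
b(1): 19·(1−15)=-266≡20 → u
q(16): 19·(16−15)=19 → t
o(14): 19·(14−15)=-19≡7 → h
t(19): 19·(19−15)=76≡24 → y

crbvuthy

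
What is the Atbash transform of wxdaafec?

dcwzzuvx

w(22) → d(3)
x(23) → c(2)
d(3) → w(22)
a(0) → z(25)
a(0) → z(25)
f(5) → u(20)
e(4) → v(21)
c(2) → x(23)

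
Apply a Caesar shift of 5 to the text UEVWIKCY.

U(20): 20+5=25 → Z
E(4): 4+5=9 → J
V(21): 21+5=26≡0 → A
W(22): 22+5=27≡1 → B
I(8): 8+5=13 → N
K(10): 10+5=15 → P
C(2): 2+5=7 → H
Y(24): 24+5=29≡3 → D

ZJABNPHD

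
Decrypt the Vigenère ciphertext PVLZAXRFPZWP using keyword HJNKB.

Repeat the key across the ciphertext: HJNKBHJNKBHJ
P(15)−H(7): 8 → I
V(21)−J(9): 12 → M
L(11)−N(13): -2≡24 → Y
Z(25)−K(10): 15 → P
A(0)−B(1): -1≡25 → Z
X(23)−H(7): 16 → Q
R(17)−J(9): 8 → I
F(5)−N(13): -8≡18 → S
P(15)−K(10): 5 → F
Z(25)−B(1): 24 → Y
W(22)−H(7): 15 → P
P(15)−J(9): 6 → G

IMYPZQISFYPG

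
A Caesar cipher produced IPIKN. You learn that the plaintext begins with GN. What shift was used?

2

From the crib: I(8)−G(6)=2, so the shift is 2.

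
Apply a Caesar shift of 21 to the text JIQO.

J(9): 9+21=30≡4 → E
I(8): 8+21=29≡3 → D
Q(16): 16+21=37≡11 → L
O(14): 14+21=35≡9 → J

EDLJ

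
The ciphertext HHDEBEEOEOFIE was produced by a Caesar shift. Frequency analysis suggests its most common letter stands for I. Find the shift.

22

The most frequent ciphertext letter is E (appears 5 times).
E is position 4; I is position 8.
Shift = -4≡22.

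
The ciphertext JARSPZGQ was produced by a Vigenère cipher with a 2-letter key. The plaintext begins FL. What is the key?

Subtract each crib letter from the matching ciphertext letter (mod 26):
J(9)−F(5)=4 → E
A(0)−L(11)=-11≡15 → P

EP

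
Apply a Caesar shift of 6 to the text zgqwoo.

z(25): 25+6=31≡5 → f
g(6): 6+6=12 → m
q(16): 16+6=22 → w
w(22): 22+6=28≡2 → c
o(14): 14+6=20 → u
o(14): 14+6=20 → u

fmwcuu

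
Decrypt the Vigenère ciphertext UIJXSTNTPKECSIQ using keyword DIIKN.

RABNFQFLFXBUKYD

Repeat the key across the ciphertext: DIIKNDIIKNDIIKN
U(20)−D(3): 17 → R
I(8)−I(8): 0 → A
J(9)−I(8): 1 → B
X(23)−K(10): 13 → N
S(18)−N(13): 5 → F
T(19)−D(3): 16 → Q
N(13)−I(8): 5 → F
T(19)−I(8): 11 → L
P(15)−K(10): 5 → F
K(10)−N(13): -3≡23 → X
E(4)−D(3): 1 → B
C(2)−I(8): -6≡20 → U
S(18)−I(8): 10 → K
I(8)−K(10): -2≡24 → Y
Q(16)−N(13): 3 → D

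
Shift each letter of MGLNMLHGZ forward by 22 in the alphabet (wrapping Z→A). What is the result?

M(12): 12+22=34≡8 → I
G(6): 6+22=28≡2 → C
L(11): 11+22=33≡7 → H
N(13): 13+22=35≡9 → J
M(12): 12+22=34≡8 → I
L(11): 11+22=33≡7 → H
H(7): 7+22=29≡3 → D
G(6): 6+22=28≡2 → C
Z(25): 25+22=47≡21 → V

ICHJIHDCV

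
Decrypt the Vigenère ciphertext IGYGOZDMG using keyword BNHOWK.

Repeat the key across the ciphertext: BNHOWKBNH
I(8)−B(1): 7 → H
G(6)−N(13): -7≡19 → T
Y(24)−H(7): 17 → R
G(6)−O(14): -8≡18 → S
O(14)−W(22): -8≡18 → S
Z(25)−K(10): 15 → P
D(3)−B(1): 2 → C
M(12)−N(13): -1≡25 → Z
G(6)−H(7): -1≡25 → Z

HTRSSPCZZ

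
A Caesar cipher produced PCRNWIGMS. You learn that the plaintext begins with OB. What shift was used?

1

From the crib: P(15)−O(14)=1, so the shift is 1.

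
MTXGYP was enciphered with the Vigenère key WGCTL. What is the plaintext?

Repeat the key across the ciphertext: WGCTLW
M(12)−W(22): -10≡16 → Q
T(19)−G(6): 13 → N
X(23)−C(2): 21 → V
G(6)−T(19): -13≡13 → N
Y(24)−L(11): 13 → N
P(15)−W(22): -7≡19 → T

QNVNNT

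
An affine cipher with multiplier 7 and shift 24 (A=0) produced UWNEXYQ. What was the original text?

The inverse of 7 mod 26 is 15, since 7·15=105≡1. Apply D(y)=15·(y−24) mod 26:
U(20): 15·(20−24)=-60≡18 → S
W(22): 15·(22−24)=-30≡22 → W
N(13): 15·(13−24)=-165≡17 → R
E(4): 15·(4−24)=-300≡12 → M
X(23): 15·(23−24)=-15≡11 → L
Y(24): 15·(24−24)=0 → A
Q(16): 15·(16−24)=-120≡10 → K

SWRMLAK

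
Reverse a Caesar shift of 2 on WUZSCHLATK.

W(22): 22−2=20 → U
U(20): 20−2=18 → S
Z(25): 25−2=23 → X
S(18): 18−2=16 → Q
C(2): 2−2=0 → A
H(7): 7−2=5 → F
L(11): 11−2=9 → J
A(0): 0−2=-2≡24 → Y
T(19): 19−2=17 → R
K(10): 10−2=8 → I

USXQAFJYRI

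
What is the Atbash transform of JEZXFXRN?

QVACUCIM

J(9) → Q(16)
E(4) → V(21)
Z(25) → A(0)
X(23) → C(2)
F(5) → U(20)
X(23) → C(2)
R(17) → I(8)
N(13) → M(12)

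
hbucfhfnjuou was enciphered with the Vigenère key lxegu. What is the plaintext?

Repeat the key across the ciphertext: lxegulxegulx
h(7)−l(11): -4≡22 → w
b(1)−x(23): -22≡4 → e
u(20)−e(4): 16 → q
c(2)−g(6): -4≡22 → w
f(5)−u(20): -15≡11 → l
h(7)−l(11): -4≡22 → w
f(5)−x(23): -18≡8 → i
n(13)−e(4): 9 → j
j(9)−g(6): 3 → d
u(20)−u(20): 0 → a
o(14)−l(11): 3 → d
u(20)−x(23): -3≡23 → x

weqwlwijdadx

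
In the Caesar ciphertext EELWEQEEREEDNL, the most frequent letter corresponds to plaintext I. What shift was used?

The most frequent ciphertext letter is E (appears 7 times).
E is position 4; I is position 8.
Shift = -4≡22.

22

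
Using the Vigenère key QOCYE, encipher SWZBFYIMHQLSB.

IKBZJOWOFUBGD

Repeat the key across the message: QOCYEQOCYEQOC
S(18)+Q(16): 34≡8 → I
W(22)+O(14): 36≡10 → K
Z(25)+C(2): 27≡1 → B
B(1)+Y(24): 25 → Z
F(5)+E(4): 9 → J
Y(24)+Q(16): 40≡14 → O
I(8)+O(14): 22 → W
M(12)+C(2): 14 → O
H(7)+Y(24): 31≡5 → F
Q(16)+E(4): 20 → U
L(11)+Q(16): 27≡1 → B
S(18)+O(14): 32≡6 → G
B(1)+C(2): 3 → D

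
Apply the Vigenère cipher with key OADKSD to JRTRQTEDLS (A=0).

Repeat the key across the message: OADKSDOADK
J(9)+O(14): 23 → X
R(17)+A(0): 17 → R
T(19)+D(3): 22 → W
R(17)+K(10): 27≡1 → B
Q(16)+S(18): 34≡8 → I
T(19)+D(3): 22 → W
E(4)+O(14): 18 → S
D(3)+A(0): 3 → D
L(11)+D(3): 14 → O
S(18)+K(10): 28≡2 → C

XRWBIWSDOC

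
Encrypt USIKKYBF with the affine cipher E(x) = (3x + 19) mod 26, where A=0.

U(20): 3·20+19=79≡1 → B
S(18): 3·18+19=73≡21 → V
I(8): 3·8+19=43≡17 → R
K(10): 3·10+19=49≡23 → X
K(10): 3·10+19=49≡23 → X
Y(24): 3·24+19=91≡13 → N
B(1): 3·1+19=22 → W
F(5): 3·5+19=34≡8 → I

BVRXXNWI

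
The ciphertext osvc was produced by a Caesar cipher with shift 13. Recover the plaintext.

o(14): 14−13=1 → b
s(18): 18−13=5 → f
v(21): 21−13=8 → i
c(2): 2−13=-11≡15 → p

bfip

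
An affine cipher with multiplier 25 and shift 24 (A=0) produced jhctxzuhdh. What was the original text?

prwfbzervr

The inverse of 25 mod 26 is 25, since 25·25=625≡1. Apply D(y)=25·(y−24) mod 26:
j(9): 25·(9−24)=-375≡15 → p
h(7): 25·(7−24)=-425≡17 → r
c(2): 25·(2−24)=-550≡22 → w
t(19): 25·(19−24)=-125≡5 → f
x(23): 25·(23−24)=-25≡1 → b
z(25): 25·(25−24)=25 → z
u(20): 25·(20−24)=-100≡4 → e
h(7): 25·(7−24)=-425≡17 → r
d(3): 25·(3−24)=-525≡21 → v
h(7): 25·(7−24)=-425≡17 → r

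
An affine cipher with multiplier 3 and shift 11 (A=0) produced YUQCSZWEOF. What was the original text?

The inverse of 3 mod 26 is 9, since 3·9=27≡1. Apply D(y)=9·(y−11) mod 26:
Y(24): 9·(24−11)=117≡13 → N
U(20): 9·(20−11)=81≡3 → D
Q(16): 9·(16−11)=45≡19 → T
C(2): 9·(2−11)=-81≡23 → X
S(18): 9·(18−11)=63≡11 → L
Z(25): 9·(25−11)=126≡22 → W
W(22): 9·(22−11)=99≡21 → V
E(4): 9·(4−11)=-63≡15 → P
O(14): 9·(14−11)=27≡1 → B
F(5): 9·(5−11)=-54≡24 → Y

NDTXLWVPBY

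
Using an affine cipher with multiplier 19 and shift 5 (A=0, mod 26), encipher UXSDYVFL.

VAJKTOWG

U(20): 19·20+5=385≡21 → V
X(23): 19·23+5=442≡0 → A
S(18): 19·18+5=347≡9 → J
D(3): 19·3+5=62≡10 → K
Y(24): 19·24+5=461≡19 → T
V(21): 19·21+5=404≡14 → O
F(5): 19·5+5=100≡22 → W
L(11): 19·11+5=214≡6 → G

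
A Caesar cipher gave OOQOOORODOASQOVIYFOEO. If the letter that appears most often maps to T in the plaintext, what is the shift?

21

The most frequent ciphertext letter is O (appears 10 times).
O is position 14; T is position 19.
Shift = -5≡21.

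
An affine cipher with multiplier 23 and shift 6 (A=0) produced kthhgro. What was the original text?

The inverse of 23 mod 26 is 17, since 23·17=391≡1. Apply D(y)=17·(y−6) mod 26:
k(10): 17·(10−6)=68≡16 → q
t(19): 17·(19−6)=221≡13 → n
h(7): 17·(7−6)=17 → r
h(7): 17·(7−6)=17 → r
g(6): 17·(6−6)=0 → a
r(17): 17·(17−6)=187≡5 → f
o(14): 17·(14−6)=136≡6 → g

qnrrafg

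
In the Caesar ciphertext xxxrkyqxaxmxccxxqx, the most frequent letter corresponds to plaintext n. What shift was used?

10

The most frequent ciphertext letter is x (appears 9 times).
x is position 23; n is position 13.
Shift = 10.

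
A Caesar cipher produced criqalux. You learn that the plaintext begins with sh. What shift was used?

From the crib: c(2)−s(18)=-16≡10, so the shift is 10.

10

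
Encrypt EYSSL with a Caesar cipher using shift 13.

E(4): 4+13=17 → R
Y(24): 24+13=37≡11 → L
S(18): 18+13=31≡5 → F
S(18): 18+13=31≡5 → F
L(11): 11+13=24 → Y

RLFFY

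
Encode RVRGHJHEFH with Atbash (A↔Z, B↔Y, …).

IEITSQSVUS

R(17) → I(8)
V(21) → E(4)
R(17) → I(8)
G(6) → T(19)
H(7) → S(18)
J(9) → Q(16)
H(7) → S(18)
E(4) → V(21)
F(5) → U(20)
H(7) → S(18)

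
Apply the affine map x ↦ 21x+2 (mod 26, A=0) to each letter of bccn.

b(1): 21·1+2=23 → x
c(2): 21·2+2=44≡18 → s
c(2): 21·2+2=44≡18 → s
n(13): 21·13+2=275≡15 → p

xssp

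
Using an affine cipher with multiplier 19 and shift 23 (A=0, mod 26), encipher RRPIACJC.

IIWTXJMJ

R(17): 19·17+23=346≡8 → I
R(17): 19·17+23=346≡8 → I
P(15): 19·15+23=308≡22 → W
I(8): 19·8+23=175≡19 → T
A(0): 19·0+23=23 → X
C(2): 19·2+23=61≡9 → J
J(9): 19·9+23=194≡12 → M
C(2): 19·2+23=61≡9 → J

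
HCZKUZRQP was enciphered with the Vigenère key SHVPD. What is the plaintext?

PVEVRHKVA

Repeat the key across the ciphertext: SHVPDSHVP
H(7)−S(18): -11≡15 → P
C(2)−H(7): -5≡21 → V
Z(25)−V(21): 4 → E
K(10)−P(15): -5≡21 → V
U(20)−D(3): 17 → R
Z(25)−S(18): 7 → H
R(17)−H(7): 10 → K
Q(16)−V(21): -5≡21 → V
P(15)−P(15): 0 → A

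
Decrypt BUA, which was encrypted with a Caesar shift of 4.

B(1): 1−4=-3≡23 → X
U(20): 20−4=16 → Q
A(0): 0−4=-4≡22 → W

XQW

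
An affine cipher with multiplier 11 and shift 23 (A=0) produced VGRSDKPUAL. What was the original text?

The inverse of 11 mod 26 is 19, since 11·19=209≡1. Apply D(y)=19·(y−23) mod 26:
V(21): 19·(21−23)=-38≡14 → O
G(6): 19·(6−23)=-323≡15 → P
R(17): 19·(17−23)=-114≡16 → Q
S(18): 19·(18−23)=-95≡9 → J
D(3): 19·(3−23)=-380≡10 → K
K(10): 19·(10−23)=-247≡13 → N
P(15): 19·(15−23)=-152≡4 → E
U(20): 19·(20−23)=-57≡21 → V
A(0): 19·(0−23)=-437≡5 → F
L(11): 19·(11−23)=-228≡6 → G

OPQJKNEVFG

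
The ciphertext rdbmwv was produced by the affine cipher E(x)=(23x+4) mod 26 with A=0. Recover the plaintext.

The inverse of 23 mod 26 is 17, since 23·17=391≡1. Apply D(y)=17·(y−4) mod 26:
r(17): 17·(17−4)=221≡13 → n
d(3): 17·(3−4)=-17≡9 → j
b(1): 17·(1−4)=-51≡1 → b
m(12): 17·(12−4)=136≡6 → g
w(22): 17·(22−4)=306≡20 → u
v(21): 17·(21−4)=289≡3 → d

njbgud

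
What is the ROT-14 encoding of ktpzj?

yhdnx

k(10): 10+14=24 → y
t(19): 19+14=33≡7 → h
p(15): 15+14=29≡3 → d
z(25): 25+14=39≡13 → n
j(9): 9+14=23 → x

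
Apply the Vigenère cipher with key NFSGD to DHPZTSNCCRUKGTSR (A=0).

Repeat the key across the message: NFSGDNFSGDNFSGDN
D(3)+N(13): 16 → Q
H(7)+F(5): 12 → M
P(15)+S(18): 33≡7 → H
Z(25)+G(6): 31≡5 → F
T(19)+D(3): 22 → W
S(18)+N(13): 31≡5 → F
N(13)+F(5): 18 → S
C(2)+S(18): 20 → U
C(2)+G(6): 8 → I
R(17)+D(3): 20 → U
U(20)+N(13): 33≡7 → H
K(10)+F(5): 15 → P
G(6)+S(18): 24 → Y
T(19)+G(6): 25 → Z
S(18)+D(3): 21 → V
R(17)+N(13): 30≡4 → E

QMHFWFSUIUHPYZVE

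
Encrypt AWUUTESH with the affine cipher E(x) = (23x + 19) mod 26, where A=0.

TFLLOHRY

A(0): 23·0+19=19 → T
W(22): 23·22+19=525≡5 → F
U(20): 23·20+19=479≡11 → L
U(20): 23·20+19=479≡11 → L
T(19): 23·19+19=456≡14 → O
E(4): 23·4+19=111≡7 → H
S(18): 23·18+19=433≡17 → R
H(7): 23·7+19=180≡24 → Y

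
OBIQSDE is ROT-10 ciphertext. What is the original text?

O(14): 14−10=4 → E
B(1): 1−10=-9≡17 → R
I(8): 8−10=-2≡24 → Y
Q(16): 16−10=6 → G
S(18): 18−10=8 → I
D(3): 3−10=-7≡19 → T
E(4): 4−10=-6≡20 → U

ERYGITU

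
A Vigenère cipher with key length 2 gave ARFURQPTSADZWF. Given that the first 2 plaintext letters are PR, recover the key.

Subtract each crib letter from the matching ciphertext letter (mod 26):
A(0)−P(15)=-15≡11 → L
R(17)−R(17)=0 → A

LA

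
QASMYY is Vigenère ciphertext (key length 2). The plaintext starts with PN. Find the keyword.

Subtract each crib letter from the matching ciphertext letter (mod 26):
Q(16)−P(15)=1 → B
A(0)−N(13)=-13≡13 → N

BN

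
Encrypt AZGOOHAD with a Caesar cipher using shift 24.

YXEMMFYB

A(0): 0+24=24 → Y
Z(25): 25+24=49≡23 → X
G(6): 6+24=30≡4 → E
O(14): 14+24=38≡12 → M
O(14): 14+24=38≡12 → M
H(7): 7+24=31≡5 → F
A(0): 0+24=24 → Y
D(3): 3+24=27≡1 → B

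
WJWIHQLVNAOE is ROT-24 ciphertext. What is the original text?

YLYKJSNXPCQG

W(22): 22−24=-2≡24 → Y
J(9): 9−24=-15≡11 → L
W(22): 22−24=-2≡24 → Y
I(8): 8−24=-16≡10 → K
H(7): 7−24=-17≡9 → J
Q(16): 16−24=-8≡18 → S
L(11): 11−24=-13≡13 → N
V(21): 21−24=-3≡23 → X
N(13): 13−24=-11≡15 → P
A(0): 0−24=-24≡2 → C
O(14): 14−24=-10≡16 → Q
E(4): 4−24=-20≡6 → G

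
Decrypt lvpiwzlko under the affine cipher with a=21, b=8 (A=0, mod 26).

The inverse of 21 mod 26 is 5, since 21·5=105≡1. Apply D(y)=5·(y−8) mod 26:
l(11): 5·(11−8)=15 → p
v(21): 5·(21−8)=65≡13 → n
p(15): 5·(15−8)=35≡9 → j
i(8): 5·(8−8)=0 → a
w(22): 5·(22−8)=70≡18 → s
z(25): 5·(25−8)=85≡7 → h
l(11): 5·(11−8)=15 → p
k(10): 5·(10−8)=10 → k
o(14): 5·(14−8)=30≡4 → e

pnjashpke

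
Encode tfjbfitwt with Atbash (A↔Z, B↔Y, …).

t(19) → g(6)
f(5) → u(20)
j(9) → q(16)
b(1) → y(24)
f(5) → u(20)
i(8) → r(17)
t(19) → g(6)
w(22) → d(3)
t(19) → g(6)

guqyurgdg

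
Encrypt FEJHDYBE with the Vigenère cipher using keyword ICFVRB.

NGOCUZJG

Repeat the key across the message: ICFVRBIC
F(5)+I(8): 13 → N
E(4)+C(2): 6 → G
J(9)+F(5): 14 → O
H(7)+V(21): 28≡2 → C
D(3)+R(17): 20 → U
Y(24)+B(1): 25 → Z
B(1)+I(8): 9 → J
E(4)+C(2): 6 → G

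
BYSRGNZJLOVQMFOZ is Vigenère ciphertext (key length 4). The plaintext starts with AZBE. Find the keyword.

Subtract each crib letter from the matching ciphertext letter (mod 26):
B(1)−A(0)=1 → B
Y(24)−Z(25)=-1≡25 → Z
S(18)−B(1)=17 → R
R(17)−E(4)=13 → N

BZRN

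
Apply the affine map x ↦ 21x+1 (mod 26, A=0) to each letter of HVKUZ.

H(7): 21·7+1=148≡18 → S
V(21): 21·21+1=442≡0 → A
K(10): 21·10+1=211≡3 → D
U(20): 21·20+1=421≡5 → F
Z(25): 21·25+1=526≡6 → G

SADFG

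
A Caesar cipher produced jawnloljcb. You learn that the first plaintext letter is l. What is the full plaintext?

From the crib: j(9)−l(11)=-2≡24, so the shift is 24.
Subtract 24 from each ciphertext letter:
j(9): 9−24=-15≡11 → l
a(0): 0−24=-24≡2 → c
w(22): 22−24=-2≡24 → y
n(13): 13−24=-11≡15 → p
l(11): 11−24=-13≡13 → n
o(14): 14−24=-10≡16 → q
l(11): 11−24=-13≡13 → n
j(9): 9−24=-15≡11 → l
c(2): 2−24=-22≡4 → e
b(1): 1−24=-23≡3 → d

lcypnqnled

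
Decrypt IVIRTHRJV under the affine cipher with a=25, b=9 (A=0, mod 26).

The inverse of 25 mod 26 is 25, since 25·25=625≡1. Apply D(y)=25·(y−9) mod 26:
I(8): 25·(8−9)=-25≡1 → B
V(21): 25·(21−9)=300≡14 → O
I(8): 25·(8−9)=-25≡1 → B
R(17): 25·(17−9)=200≡18 → S
T(19): 25·(19−9)=250≡16 → Q
H(7): 25·(7−9)=-50≡2 → C
R(17): 25·(17−9)=200≡18 → S
J(9): 25·(9−9)=0 → A
V(21): 25·(21−9)=300≡14 → O

BOBSQCSAO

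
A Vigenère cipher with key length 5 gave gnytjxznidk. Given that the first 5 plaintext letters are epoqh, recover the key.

Subtract each crib letter from the matching ciphertext letter (mod 26):
g(6)−e(4)=2 → c
n(13)−p(15)=-2≡24 → y
y(24)−o(14)=10 → k
t(19)−q(16)=3 → d
j(9)−h(7)=2 → c

cykdc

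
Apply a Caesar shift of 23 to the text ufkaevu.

rchxbsr

u(20): 20+23=43≡17 → r
f(5): 5+23=28≡2 → c
k(10): 10+23=33≡7 → h
a(0): 0+23=23 → x
e(4): 4+23=27≡1 → b
v(21): 21+23=44≡18 → s
u(20): 20+23=43≡17 → r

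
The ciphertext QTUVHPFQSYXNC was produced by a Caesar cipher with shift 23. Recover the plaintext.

Q(16): 16−23=-7≡19 → T
T(19): 19−23=-4≡22 → W
U(20): 20−23=-3≡23 → X
V(21): 21−23=-2≡24 → Y
H(7): 7−23=-16≡10 → K
P(15): 15−23=-8≡18 → S
F(5): 5−23=-18≡8 → I
Q(16): 16−23=-7≡19 → T
S(18): 18−23=-5≡21 → V
Y(24): 24−23=1 → B
X(23): 23−23=0 → A
N(13): 13−23=-10≡16 → Q
C(2): 2−23=-21≡5 → F

TWXYKSITVBAQF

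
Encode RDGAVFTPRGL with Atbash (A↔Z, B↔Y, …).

IWTZEUGKITO

R(17) → I(8)
D(3) → W(22)
G(6) → T(19)
A(0) → Z(25)
V(21) → E(4)
F(5) → U(20)
T(19) → G(6)
P(15) → K(10)
R(17) → I(8)
G(6) → T(19)
L(11) → O(14)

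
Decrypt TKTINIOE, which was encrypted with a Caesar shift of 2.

RIRGLGMC

T(19): 19−2=17 → R
K(10): 10−2=8 → I
T(19): 19−2=17 → R
I(8): 8−2=6 → G
N(13): 13−2=11 → L
I(8): 8−2=6 → G
O(14): 14−2=12 → M
E(4): 4−2=2 → C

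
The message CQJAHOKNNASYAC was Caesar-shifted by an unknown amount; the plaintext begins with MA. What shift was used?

16

From the crib: C(2)−M(12)=-10≡16, so the shift is 16.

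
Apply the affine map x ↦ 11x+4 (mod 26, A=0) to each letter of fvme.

hbgw

f(5): 11·5+4=59≡7 → h
v(21): 11·21+4=235≡1 → b
m(12): 11·12+4=136≡6 → g
e(4): 11·4+4=48≡22 → w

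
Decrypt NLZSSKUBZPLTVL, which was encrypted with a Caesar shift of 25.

OMATTLVCAQMUWM

N(13): 13−25=-12≡14 → O
L(11): 11−25=-14≡12 → M
Z(25): 25−25=0 → A
S(18): 18−25=-7≡19 → T
S(18): 18−25=-7≡19 → T
K(10): 10−25=-15≡11 → L
U(20): 20−25=-5≡21 → V
B(1): 1−25=-24≡2 → C
Z(25): 25−25=0 → A
P(15): 15−25=-10≡16 → Q
L(11): 11−25=-14≡12 → M
T(19): 19−25=-6≡20 → U
V(21): 21−25=-4≡22 → W
L(11): 11−25=-14≡12 → M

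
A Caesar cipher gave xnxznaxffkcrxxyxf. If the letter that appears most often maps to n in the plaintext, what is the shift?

The most frequent ciphertext letter is x (appears 6 times).
x is position 23; n is position 13.
Shift = 10.

10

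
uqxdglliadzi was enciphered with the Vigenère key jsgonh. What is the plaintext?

lyrptecqupmb

Repeat the key across the ciphertext: jsgonhjsgonh
u(20)−j(9): 11 → l
q(16)−s(18): -2≡24 → y
x(23)−g(6): 17 → r
d(3)−o(14): -11≡15 → p
g(6)−n(13): -7≡19 → t
l(11)−h(7): 4 → e
l(11)−j(9): 2 → c
i(8)−s(18): -10≡16 → q
a(0)−g(6): -6≡20 → u
d(3)−o(14): -11≡15 → p
z(25)−n(13): 12 → m
i(8)−h(7): 1 → b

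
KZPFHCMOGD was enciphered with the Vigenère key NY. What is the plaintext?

XBCHUEZQTF

Repeat the key across the ciphertext: NYNYNYNYNY
K(10)−N(13): -3≡23 → X
Z(25)−Y(24): 1 → B
P(15)−N(13): 2 → C
F(5)−Y(24): -19≡7 → H
H(7)−N(13): -6≡20 → U
C(2)−Y(24): -22≡4 → E
M(12)−N(13): -1≡25 → Z
O(14)−Y(24): -10≡16 → Q
G(6)−N(13): -7≡19 → T
D(3)−Y(24): -21≡5 → F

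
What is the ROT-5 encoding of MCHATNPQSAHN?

RHMFYSUVXFMS

M(12): 12+5=17 → R
C(2): 2+5=7 → H
H(7): 7+5=12 → M
A(0): 0+5=5 → F
T(19): 19+5=24 → Y
N(13): 13+5=18 → S
P(15): 15+5=20 → U
Q(16): 16+5=21 → V
S(18): 18+5=23 → X
A(0): 0+5=5 → F
H(7): 7+5=12 → M
N(13): 13+5=18 → S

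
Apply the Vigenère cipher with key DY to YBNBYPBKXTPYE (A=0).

BZQZBNEIARSWH

Repeat the key across the message: DYDYDYDYDYDYD
Y(24)+D(3): 27≡1 → B
B(1)+Y(24): 25 → Z
N(13)+D(3): 16 → Q
B(1)+Y(24): 25 → Z
Y(24)+D(3): 27≡1 → B
P(15)+Y(24): 39≡13 → N
B(1)+D(3): 4 → E
K(10)+Y(24): 34≡8 → I
X(23)+D(3): 26≡0 → A
T(19)+Y(24): 43≡17 → R
P(15)+D(3): 18 → S
Y(24)+Y(24): 48≡22 → W
E(4)+D(3): 7 → H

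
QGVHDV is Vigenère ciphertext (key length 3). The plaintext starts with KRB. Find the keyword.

GPU

Subtract each crib letter from the matching ciphertext letter (mod 26):
Q(16)−K(10)=6 → G
G(6)−R(17)=-11≡15 → P
V(21)−B(1)=20 → U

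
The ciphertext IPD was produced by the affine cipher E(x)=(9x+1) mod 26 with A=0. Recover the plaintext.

VQG

The inverse of 9 mod 26 is 3, since 9·3=27≡1. Apply D(y)=3·(y−1) mod 26:
I(8): 3·(8−1)=21 → V
P(15): 3·(15−1)=42≡16 → Q
D(3): 3·(3−1)=6 → G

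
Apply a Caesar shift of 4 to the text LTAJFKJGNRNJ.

L(11): 11+4=15 → P
T(19): 19+4=23 → X
A(0): 0+4=4 → E
J(9): 9+4=13 → N
F(5): 5+4=9 → J
K(10): 10+4=14 → O
J(9): 9+4=13 → N
G(6): 6+4=10 → K
N(13): 13+4=17 → R
R(17): 17+4=21 → V
N(13): 13+4=17 → R
J(9): 9+4=13 → N

PXENJONKRVRN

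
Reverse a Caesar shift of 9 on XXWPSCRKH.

X(23): 23−9=14 → O
X(23): 23−9=14 → O
W(22): 22−9=13 → N
P(15): 15−9=6 → G
S(18): 18−9=9 → J
C(2): 2−9=-7≡19 → T
R(17): 17−9=8 → I
K(10): 10−9=1 → B
H(7): 7−9=-2≡24 → Y

OONGJTIBY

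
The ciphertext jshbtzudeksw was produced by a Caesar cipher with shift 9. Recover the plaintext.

j(9): 9−9=0 → a
s(18): 18−9=9 → j
h(7): 7−9=-2≡24 → y
b(1): 1−9=-8≡18 → s
t(19): 19−9=10 → k
z(25): 25−9=16 → q
u(20): 20−9=11 → l
d(3): 3−9=-6≡20 → u
e(4): 4−9=-5≡21 → v
k(10): 10−9=1 → b
s(18): 18−9=9 → j
w(22): 22−9=13 → n

ajyskqluvbjn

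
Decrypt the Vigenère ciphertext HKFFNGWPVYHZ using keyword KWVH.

XOKYDKBILCMS

Repeat the key across the ciphertext: KWVHKWVHKWVH
H(7)−K(10): -3≡23 → X
K(10)−W(22): -12≡14 → O
F(5)−V(21): -16≡10 → K
F(5)−H(7): -2≡24 → Y
N(13)−K(10): 3 → D
G(6)−W(22): -16≡10 → K
W(22)−V(21): 1 → B
P(15)−H(7): 8 → I
V(21)−K(10): 11 → L
Y(24)−W(22): 2 → C
H(7)−V(21): -14≡12 → M
Z(25)−H(7): 18 → S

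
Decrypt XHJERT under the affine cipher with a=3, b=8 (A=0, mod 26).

The inverse of 3 mod 26 is 9, since 3·9=27≡1. Apply D(y)=9·(y−8) mod 26:
X(23): 9·(23−8)=135≡5 → F
H(7): 9·(7−8)=-9≡17 → R
J(9): 9·(9−8)=9 → J
E(4): 9·(4−8)=-36≡16 → Q
R(17): 9·(17−8)=81≡3 → D
T(19): 9·(19−8)=99≡21 → V

FRJQDV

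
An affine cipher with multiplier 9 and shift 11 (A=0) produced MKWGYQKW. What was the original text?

DXHLNPXH

The inverse of 9 mod 26 is 3, since 9·3=27≡1. Apply D(y)=3·(y−11) mod 26:
M(12): 3·(12−11)=3 → D
K(10): 3·(10−11)=-3≡23 → X
W(22): 3·(22−11)=33≡7 → H
G(6): 3·(6−11)=-15≡11 → L
Y(24): 3·(24−11)=39≡13 → N
Q(16): 3·(16−11)=15 → P
K(10): 3·(10−11)=-3≡23 → X
W(22): 3·(22−11)=33≡7 → H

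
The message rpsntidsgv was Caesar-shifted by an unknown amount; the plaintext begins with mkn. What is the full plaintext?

From the crib: r(17)−m(12)=5, so the shift is 5.
Subtract 5 from each ciphertext letter:
r(17): 17−5=12 → m
p(15): 15−5=10 → k
s(18): 18−5=13 → n
n(13): 13−5=8 → i
t(19): 19−5=14 → o
i(8): 8−5=3 → d
d(3): 3−5=-2≡24 → y
s(18): 18−5=13 → n
g(6): 6−5=1 → b
v(21): 21−5=16 → q

mkniodynbq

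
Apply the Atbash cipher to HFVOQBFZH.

SUELJYUAS

H(7) → S(18)
F(5) → U(20)
V(21) → E(4)
O(14) → L(11)
Q(16) → J(9)
B(1) → Y(24)
F(5) → U(20)
Z(25) → A(0)
H(7) → S(18)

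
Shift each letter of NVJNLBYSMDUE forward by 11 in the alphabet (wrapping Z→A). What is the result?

YGUYWMJDXOFP

N(13): 13+11=24 → Y
V(21): 21+11=32≡6 → G
J(9): 9+11=20 → U
N(13): 13+11=24 → Y
L(11): 11+11=22 → W
B(1): 1+11=12 → M
Y(24): 24+11=35≡9 → J
S(18): 18+11=29≡3 → D
M(12): 12+11=23 → X
D(3): 3+11=14 → O
U(20): 20+11=31≡5 → F
E(4): 4+11=15 → P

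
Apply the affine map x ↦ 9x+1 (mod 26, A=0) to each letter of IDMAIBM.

VCFBVKF

I(8): 9·8+1=73≡21 → V
D(3): 9·3+1=28≡2 → C
M(12): 9·12+1=109≡5 → F
A(0): 9·0+1=1 → B
I(8): 9·8+1=73≡21 → V
B(1): 9·1+1=10 → K
M(12): 9·12+1=109≡5 → F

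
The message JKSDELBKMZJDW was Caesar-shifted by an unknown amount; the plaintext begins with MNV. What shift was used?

From the crib: J(9)−M(12)=-3≡23, so the shift is 23.

23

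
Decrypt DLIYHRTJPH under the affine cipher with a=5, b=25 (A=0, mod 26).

The inverse of 5 mod 26 is 21, since 5·21=105≡1. Apply D(y)=21·(y−25) mod 26:
D(3): 21·(3−25)=-462≡6 → G
L(11): 21·(11−25)=-294≡18 → S
I(8): 21·(8−25)=-357≡7 → H
Y(24): 21·(24−25)=-21≡5 → F
H(7): 21·(7−25)=-378≡12 → M
R(17): 21·(17−25)=-168≡14 → O
T(19): 21·(19−25)=-126≡4 → E
J(9): 21·(9−25)=-336≡2 → C
P(15): 21·(15−25)=-210≡24 → Y
H(7): 21·(7−25)=-378≡12 → M

GSHFMOECYM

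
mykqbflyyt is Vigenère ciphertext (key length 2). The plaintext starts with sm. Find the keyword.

um

Subtract each crib letter from the matching ciphertext letter (mod 26):
m(12)−s(18)=-6≡20 → u
y(24)−m(12)=12 → m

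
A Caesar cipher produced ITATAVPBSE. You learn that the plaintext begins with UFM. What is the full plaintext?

From the crib: I(8)−U(20)=-12≡14, so the shift is 14.
Subtract 14 from each ciphertext letter:
I(8): 8−14=-6≡20 → U
T(19): 19−14=5 → F
A(0): 0−14=-14≡12 → M
T(19): 19−14=5 → F
A(0): 0−14=-14≡12 → M
V(21): 21−14=7 → H
P(15): 15−14=1 → B
B(1): 1−14=-13≡13 → N
S(18): 18−14=4 → E
E(4): 4−14=-10≡16 → Q

UFMFMHBNEQ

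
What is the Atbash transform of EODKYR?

VLWPBI

E(4) → V(21)
O(14) → L(11)
D(3) → W(22)
K(10) → P(15)
Y(24) → B(1)
R(17) → I(8)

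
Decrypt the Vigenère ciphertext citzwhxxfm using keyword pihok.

namlmspqrc

Repeat the key across the ciphertext: pihokpihok
c(2)−p(15): -13≡13 → n
i(8)−i(8): 0 → a
t(19)−h(7): 12 → m
z(25)−o(14): 11 → l
w(22)−k(10): 12 → m
h(7)−p(15): -8≡18 → s
x(23)−i(8): 15 → p
x(23)−h(7): 16 → q
f(5)−o(14): -9≡17 → r
m(12)−k(10): 2 → c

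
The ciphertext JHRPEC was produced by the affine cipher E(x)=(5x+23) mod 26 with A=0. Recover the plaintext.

The inverse of 5 mod 26 is 21, since 5·21=105≡1. Apply D(y)=21·(y−23) mod 26:
J(9): 21·(9−23)=-294≡18 → S
H(7): 21·(7−23)=-336≡2 → C
R(17): 21·(17−23)=-126≡4 → E
P(15): 21·(15−23)=-168≡14 → O
E(4): 21·(4−23)=-399≡17 → R
C(2): 21·(2−23)=-441≡1 → B

SCEORB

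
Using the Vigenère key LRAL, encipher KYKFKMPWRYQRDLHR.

Repeat the key across the message: LRALLRALLRALLRAL
K(10)+L(11): 21 → V
Y(24)+R(17): 41≡15 → P
K(10)+A(0): 10 → K
F(5)+L(11): 16 → Q
K(10)+L(11): 21 → V
M(12)+R(17): 29≡3 → D
P(15)+A(0): 15 → P
W(22)+L(11): 33≡7 → H
R(17)+L(11): 28≡2 → C
Y(24)+R(17): 41≡15 → P
Q(16)+A(0): 16 → Q
R(17)+L(11): 28≡2 → C
D(3)+L(11): 14 → O
L(11)+R(17): 28≡2 → C
H(7)+A(0): 7 → H
R(17)+L(11): 28≡2 → C

VPKQVDPHCPQCOCHC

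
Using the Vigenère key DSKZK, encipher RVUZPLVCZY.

Repeat the key across the message: DSKZKDSKZK
R(17)+D(3): 20 → U
V(21)+S(18): 39≡13 → N
U(20)+K(10): 30≡4 → E
Z(25)+Z(25): 50≡24 → Y
P(15)+K(10): 25 → Z
L(11)+D(3): 14 → O
V(21)+S(18): 39≡13 → N
C(2)+K(10): 12 → M
Z(25)+Z(25): 50≡24 → Y
Y(24)+K(10): 34≡8 → I

UNEYZONMYI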